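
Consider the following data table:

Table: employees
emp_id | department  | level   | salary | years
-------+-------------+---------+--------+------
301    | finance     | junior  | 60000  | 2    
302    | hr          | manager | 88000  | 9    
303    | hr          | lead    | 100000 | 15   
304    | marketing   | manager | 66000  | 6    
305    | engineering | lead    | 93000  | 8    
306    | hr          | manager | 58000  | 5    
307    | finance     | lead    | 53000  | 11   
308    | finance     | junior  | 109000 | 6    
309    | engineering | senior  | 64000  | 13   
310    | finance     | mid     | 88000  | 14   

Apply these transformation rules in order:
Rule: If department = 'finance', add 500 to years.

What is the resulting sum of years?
2089

Step 1: Count records where department = 'finance': 4
Step 2: Total bonus added: 4 × 500 = 2000
Step 3: Original sum of years: 89
Step 4: Final sum = 89 + 2000 = 2089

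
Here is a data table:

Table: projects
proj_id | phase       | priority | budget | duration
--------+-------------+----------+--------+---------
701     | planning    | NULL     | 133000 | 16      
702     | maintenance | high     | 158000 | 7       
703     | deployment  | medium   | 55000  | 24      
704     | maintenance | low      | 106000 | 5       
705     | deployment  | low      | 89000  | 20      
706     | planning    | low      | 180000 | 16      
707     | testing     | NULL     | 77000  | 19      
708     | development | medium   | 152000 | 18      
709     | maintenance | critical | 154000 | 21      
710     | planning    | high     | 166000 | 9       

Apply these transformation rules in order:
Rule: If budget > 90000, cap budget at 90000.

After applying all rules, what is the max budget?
90000

Step 1: Original maximum budget = 180000
Step 2: Apply cap at 90000
Step 3: 7 records had budget > 90000 and were capped
Step 4: Maximum after transformation = 90000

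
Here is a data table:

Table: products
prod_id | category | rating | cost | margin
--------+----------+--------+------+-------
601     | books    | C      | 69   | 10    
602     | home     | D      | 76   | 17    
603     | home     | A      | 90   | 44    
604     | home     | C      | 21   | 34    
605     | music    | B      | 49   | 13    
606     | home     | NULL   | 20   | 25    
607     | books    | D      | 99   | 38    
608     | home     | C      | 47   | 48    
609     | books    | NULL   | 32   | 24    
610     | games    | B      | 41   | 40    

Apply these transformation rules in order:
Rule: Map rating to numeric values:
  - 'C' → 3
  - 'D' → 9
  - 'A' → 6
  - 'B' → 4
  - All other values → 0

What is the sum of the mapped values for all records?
41

Step 1: Apply mapping to each record
Step 2: Count by status:
  'C': 3 records × 3 = 9
  'D': 2 records × 9 = 18
  'A': 1 records × 6 = 6
  'B': 2 records × 4 = 8
Step 3: Sum all mapped values = 41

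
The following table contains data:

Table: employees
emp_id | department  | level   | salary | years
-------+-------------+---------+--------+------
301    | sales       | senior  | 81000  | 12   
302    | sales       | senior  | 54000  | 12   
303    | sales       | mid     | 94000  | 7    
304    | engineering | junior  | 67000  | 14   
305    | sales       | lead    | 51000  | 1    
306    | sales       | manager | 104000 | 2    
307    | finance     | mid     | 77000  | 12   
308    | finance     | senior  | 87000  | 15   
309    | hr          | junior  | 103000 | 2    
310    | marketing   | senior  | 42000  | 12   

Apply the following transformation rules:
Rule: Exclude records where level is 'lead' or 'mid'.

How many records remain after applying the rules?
7

Step 1: Count records to exclude
  - 1 (lead) + 2 (mid) = 3 records
Step 2: Total records: 10
Step 3: Remaining = 10 - 3 = 7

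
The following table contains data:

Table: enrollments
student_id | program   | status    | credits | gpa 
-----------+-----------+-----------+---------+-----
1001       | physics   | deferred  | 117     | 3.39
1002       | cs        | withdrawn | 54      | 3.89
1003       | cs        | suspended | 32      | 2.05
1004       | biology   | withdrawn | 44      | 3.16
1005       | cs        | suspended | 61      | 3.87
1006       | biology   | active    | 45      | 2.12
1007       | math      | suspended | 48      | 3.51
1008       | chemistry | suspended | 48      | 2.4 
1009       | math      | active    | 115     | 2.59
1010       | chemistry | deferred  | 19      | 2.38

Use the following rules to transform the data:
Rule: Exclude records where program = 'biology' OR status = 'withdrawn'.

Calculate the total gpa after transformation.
20.19

Step 1: Find records where program = 'biology' OR status = 'withdrawn'
Step 2: 3 records match, summing to 9.17
Step 3: Original sum: 29.36
Step 4: Remaining sum = 29.36 - 9.17 = 20.19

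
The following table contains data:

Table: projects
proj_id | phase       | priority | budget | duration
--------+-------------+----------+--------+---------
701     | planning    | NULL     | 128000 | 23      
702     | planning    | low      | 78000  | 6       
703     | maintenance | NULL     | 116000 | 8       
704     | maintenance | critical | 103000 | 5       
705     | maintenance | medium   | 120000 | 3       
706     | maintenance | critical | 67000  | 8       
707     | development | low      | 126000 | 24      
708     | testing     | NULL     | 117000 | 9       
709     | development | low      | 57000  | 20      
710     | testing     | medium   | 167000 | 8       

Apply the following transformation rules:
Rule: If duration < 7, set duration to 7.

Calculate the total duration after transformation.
121

Step 1: 3 records have duration < 7
Step 2: These records originally summed to 14
Step 3: After setting to minimum: 3 × 7 = 21
Step 4: Unaffected records sum: 100
Step 5: Final sum = 21 + 100 = 121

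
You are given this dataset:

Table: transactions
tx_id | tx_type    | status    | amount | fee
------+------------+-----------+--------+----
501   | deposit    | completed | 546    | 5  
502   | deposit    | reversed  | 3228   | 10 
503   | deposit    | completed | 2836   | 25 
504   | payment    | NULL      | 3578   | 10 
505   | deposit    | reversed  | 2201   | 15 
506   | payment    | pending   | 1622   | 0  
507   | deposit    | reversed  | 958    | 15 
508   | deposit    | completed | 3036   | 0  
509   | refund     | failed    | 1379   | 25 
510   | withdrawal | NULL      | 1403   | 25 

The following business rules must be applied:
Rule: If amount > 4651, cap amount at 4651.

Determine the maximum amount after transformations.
3578

Step 1: Original maximum amount = 3578
Step 2: Check cap of 4651 against maximum
Step 3: No records exceed the cap (max 3578 <= cap 4651), so no capping applies
Step 4: Maximum after transformation = 3578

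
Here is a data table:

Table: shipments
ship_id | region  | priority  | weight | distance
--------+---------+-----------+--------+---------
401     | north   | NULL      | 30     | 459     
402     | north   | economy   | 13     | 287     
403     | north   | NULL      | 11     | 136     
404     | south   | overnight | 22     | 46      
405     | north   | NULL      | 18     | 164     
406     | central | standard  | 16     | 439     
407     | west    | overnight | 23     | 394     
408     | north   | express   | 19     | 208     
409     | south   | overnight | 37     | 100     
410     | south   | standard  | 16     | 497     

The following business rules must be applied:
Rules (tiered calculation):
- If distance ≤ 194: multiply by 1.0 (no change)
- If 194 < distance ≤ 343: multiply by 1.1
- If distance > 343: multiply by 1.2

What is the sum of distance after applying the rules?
3137.3

Step 1: Tier 1 (distance ≤ 194): 4 records, sum = 446 × 1.0 = 446.0
Step 2: Tier 2 (194 < distance ≤ 343): 2 records, sum = 495 × 1.1 = 544.5
Step 3: Tier 3 (distance > 343): 4 records, sum = 1789 × 1.2 = 2146.8
Step 4: Final sum = 446.0 + 544.5 + 2146.8 = 3137.3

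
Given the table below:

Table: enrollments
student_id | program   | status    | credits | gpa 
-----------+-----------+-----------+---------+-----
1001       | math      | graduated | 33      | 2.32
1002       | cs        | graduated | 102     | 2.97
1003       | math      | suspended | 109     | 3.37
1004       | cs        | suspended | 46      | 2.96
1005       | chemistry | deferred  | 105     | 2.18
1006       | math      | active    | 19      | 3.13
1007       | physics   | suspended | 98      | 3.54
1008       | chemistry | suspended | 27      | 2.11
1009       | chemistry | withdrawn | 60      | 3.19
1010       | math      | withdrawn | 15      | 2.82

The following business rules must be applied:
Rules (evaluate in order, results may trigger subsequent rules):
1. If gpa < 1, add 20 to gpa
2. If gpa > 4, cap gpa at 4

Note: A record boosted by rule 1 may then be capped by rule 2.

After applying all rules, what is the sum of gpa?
28.59

Step 1: Apply rule 1 to records with gpa < 1
  - 0 records get bonus of 20
  - Of these, 0 records then exceed 4 and get capped
Step 2: Apply rule 2 to records with gpa > 4
  - 0 records (original) are capped
Step 3: Calculate final sum = 28.59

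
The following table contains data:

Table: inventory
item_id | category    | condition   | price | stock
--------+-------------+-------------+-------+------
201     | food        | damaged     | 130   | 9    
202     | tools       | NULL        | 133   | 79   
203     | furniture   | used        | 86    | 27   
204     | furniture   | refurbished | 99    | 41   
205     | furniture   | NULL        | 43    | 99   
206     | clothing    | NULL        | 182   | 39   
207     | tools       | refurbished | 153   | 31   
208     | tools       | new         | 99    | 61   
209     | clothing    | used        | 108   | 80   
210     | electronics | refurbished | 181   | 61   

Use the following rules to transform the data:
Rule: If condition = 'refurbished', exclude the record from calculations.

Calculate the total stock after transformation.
394

Step 1: Identify records where condition = 'refurbished'
Step 2: The excluded records sum to 133
Step 3: Original total stock = 527
Step 4: Remaining total = 527 - 133 = 394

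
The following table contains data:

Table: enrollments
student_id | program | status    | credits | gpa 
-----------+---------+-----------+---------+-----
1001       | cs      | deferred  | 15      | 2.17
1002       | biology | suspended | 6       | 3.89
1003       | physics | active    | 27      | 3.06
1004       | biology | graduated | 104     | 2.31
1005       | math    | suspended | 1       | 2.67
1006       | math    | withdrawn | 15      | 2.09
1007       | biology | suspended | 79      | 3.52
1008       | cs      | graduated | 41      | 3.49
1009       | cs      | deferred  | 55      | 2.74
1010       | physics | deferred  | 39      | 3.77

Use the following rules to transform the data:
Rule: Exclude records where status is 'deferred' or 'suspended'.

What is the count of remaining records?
4

Step 1: Count records to exclude
  - 3 (deferred) + 3 (suspended) = 6 records
Step 2: Total records: 10
Step 3: Remaining = 10 - 6 = 4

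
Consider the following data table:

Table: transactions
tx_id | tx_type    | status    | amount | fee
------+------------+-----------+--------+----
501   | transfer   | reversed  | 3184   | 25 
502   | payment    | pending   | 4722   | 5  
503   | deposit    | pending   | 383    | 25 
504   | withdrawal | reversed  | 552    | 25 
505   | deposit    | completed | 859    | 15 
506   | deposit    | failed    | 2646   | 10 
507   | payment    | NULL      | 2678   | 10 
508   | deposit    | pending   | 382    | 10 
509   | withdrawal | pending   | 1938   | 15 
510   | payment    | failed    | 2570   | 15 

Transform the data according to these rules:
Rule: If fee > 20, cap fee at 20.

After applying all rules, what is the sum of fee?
140

Step 1: 3 records have fee > 20
Step 2: These records originally summed to 75
Step 3: After capping: 3 × 20 = 60
Step 4: Unaffected records sum: 80
Step 5: Final sum = 60 + 80 = 140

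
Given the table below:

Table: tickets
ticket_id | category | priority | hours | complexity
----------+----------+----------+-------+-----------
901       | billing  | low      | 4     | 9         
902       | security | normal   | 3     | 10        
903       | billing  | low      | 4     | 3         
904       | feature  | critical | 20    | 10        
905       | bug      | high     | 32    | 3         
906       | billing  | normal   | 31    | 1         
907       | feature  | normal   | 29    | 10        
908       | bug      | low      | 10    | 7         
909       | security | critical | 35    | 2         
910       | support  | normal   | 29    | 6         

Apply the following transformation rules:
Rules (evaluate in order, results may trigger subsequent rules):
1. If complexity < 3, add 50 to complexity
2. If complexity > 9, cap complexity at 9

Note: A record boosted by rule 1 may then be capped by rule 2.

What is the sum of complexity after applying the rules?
73

Step 1: Apply rule 1 to records with complexity < 3
  - 2 records get bonus of 50
  - Of these, 2 records then exceed 9 and get capped
Step 2: Apply rule 2 to records with complexity > 9
  - 3 records (original) are capped
Step 3: Calculate final sum = 73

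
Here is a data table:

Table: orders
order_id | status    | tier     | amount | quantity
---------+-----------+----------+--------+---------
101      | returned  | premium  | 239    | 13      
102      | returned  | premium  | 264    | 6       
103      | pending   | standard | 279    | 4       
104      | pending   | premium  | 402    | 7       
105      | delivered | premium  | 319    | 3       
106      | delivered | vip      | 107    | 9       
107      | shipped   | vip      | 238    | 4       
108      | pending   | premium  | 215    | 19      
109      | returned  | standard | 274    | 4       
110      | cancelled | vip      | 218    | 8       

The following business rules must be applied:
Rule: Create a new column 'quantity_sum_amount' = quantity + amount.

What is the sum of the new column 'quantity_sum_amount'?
2632

Step 1: For each record, compute quantity + amount
Example calculations:
  13 + 239 = 252
  6 + 264 = 270
  4 + 279 = 283
  ...
Step 2: Sum all derived values
Step 3: Total = 2632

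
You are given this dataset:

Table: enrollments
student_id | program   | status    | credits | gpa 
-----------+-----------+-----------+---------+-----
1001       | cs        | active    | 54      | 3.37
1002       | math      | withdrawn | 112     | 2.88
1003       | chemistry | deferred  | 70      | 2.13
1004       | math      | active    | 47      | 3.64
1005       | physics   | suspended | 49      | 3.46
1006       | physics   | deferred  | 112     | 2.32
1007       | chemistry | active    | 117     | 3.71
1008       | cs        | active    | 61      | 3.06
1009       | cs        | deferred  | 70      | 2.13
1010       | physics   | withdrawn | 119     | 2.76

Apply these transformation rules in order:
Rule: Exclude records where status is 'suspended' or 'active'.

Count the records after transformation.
5

Step 1: Count records to exclude
  - 1 (suspended) + 4 (active) = 5 records
Step 2: Total records: 10
Step 3: Remaining = 10 - 5 = 5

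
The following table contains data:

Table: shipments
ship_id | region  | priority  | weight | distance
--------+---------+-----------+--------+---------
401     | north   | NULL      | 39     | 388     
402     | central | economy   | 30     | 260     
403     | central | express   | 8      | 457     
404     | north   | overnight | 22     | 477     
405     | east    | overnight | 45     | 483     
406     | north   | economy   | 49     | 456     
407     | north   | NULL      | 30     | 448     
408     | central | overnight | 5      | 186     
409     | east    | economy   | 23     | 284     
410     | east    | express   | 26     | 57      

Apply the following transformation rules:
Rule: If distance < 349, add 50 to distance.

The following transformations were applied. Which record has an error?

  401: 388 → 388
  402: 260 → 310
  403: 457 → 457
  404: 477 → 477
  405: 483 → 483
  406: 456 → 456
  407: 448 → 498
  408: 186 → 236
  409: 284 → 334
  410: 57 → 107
Record 407 has an error. The correct transformed value should be 448, not 498.

Step 1: Check each record against the rule
Step 2: Record 407 has distance = 448
Step 3: Since 448 >= 349, the bonus should not have been applied
Step 4: Correct value = 448, but claimed value = 498
Conclusion: Record 407 has the error.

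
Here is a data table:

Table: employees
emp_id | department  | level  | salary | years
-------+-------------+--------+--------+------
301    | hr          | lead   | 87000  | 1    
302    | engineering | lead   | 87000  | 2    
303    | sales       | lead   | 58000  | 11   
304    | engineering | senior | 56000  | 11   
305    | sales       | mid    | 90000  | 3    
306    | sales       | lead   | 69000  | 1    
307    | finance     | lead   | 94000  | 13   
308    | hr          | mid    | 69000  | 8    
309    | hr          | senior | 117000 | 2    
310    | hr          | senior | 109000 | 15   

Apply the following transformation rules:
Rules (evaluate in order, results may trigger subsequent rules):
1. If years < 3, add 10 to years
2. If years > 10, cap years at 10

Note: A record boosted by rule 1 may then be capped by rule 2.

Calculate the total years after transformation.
91

Step 1: Apply rule 1 to records with years < 3
  - 4 records get bonus of 10
  - Of these, 4 records then exceed 10 and get capped
Step 2: Apply rule 2 to records with years > 10
  - 4 records (original) are capped
Step 3: Calculate final sum = 91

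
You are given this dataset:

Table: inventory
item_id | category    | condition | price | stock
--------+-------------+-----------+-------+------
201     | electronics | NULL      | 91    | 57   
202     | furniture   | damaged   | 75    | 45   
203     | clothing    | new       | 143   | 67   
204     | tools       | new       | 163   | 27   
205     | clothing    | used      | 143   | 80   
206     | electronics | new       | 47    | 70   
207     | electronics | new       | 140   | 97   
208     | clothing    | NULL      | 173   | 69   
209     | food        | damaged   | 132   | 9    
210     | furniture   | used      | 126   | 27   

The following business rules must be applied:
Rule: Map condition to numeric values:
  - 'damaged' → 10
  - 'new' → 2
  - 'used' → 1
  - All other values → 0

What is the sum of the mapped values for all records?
30

Step 1: Apply mapping to each record
Step 2: Count by status:
  'damaged': 2 records × 10 = 20
  'new': 4 records × 2 = 8
  'used': 2 records × 1 = 2
Step 3: Sum all mapped values = 30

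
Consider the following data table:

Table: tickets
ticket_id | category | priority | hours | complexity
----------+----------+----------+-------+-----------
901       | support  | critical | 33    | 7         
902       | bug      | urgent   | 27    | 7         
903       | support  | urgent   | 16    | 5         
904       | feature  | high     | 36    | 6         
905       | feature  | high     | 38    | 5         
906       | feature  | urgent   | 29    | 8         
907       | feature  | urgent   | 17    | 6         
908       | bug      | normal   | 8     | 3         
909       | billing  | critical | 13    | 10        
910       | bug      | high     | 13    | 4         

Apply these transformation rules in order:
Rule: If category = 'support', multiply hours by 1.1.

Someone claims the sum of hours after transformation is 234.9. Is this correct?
Yes, the result is correct.

Step 1: Calculate the correct sum after transformation
Step 2: Apply multiplier 1.1 to records where category = 'support'
Step 3: Correct result = 234.9
Step 4: Claimed result = 234.9
Step 5: 234.9 = 234.9 ✓
Conclusion: The claimed result is correct.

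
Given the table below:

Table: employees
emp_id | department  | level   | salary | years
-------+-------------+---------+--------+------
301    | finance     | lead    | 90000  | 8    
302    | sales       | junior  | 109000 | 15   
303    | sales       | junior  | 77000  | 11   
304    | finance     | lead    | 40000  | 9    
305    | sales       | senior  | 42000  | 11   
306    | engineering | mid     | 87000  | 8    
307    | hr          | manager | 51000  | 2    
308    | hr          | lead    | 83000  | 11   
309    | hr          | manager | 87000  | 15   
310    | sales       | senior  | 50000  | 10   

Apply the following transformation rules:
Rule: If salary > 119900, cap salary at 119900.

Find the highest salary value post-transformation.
109000

Step 1: Original maximum salary = 109000
Step 2: Check cap of 119900 against maximum
Step 3: No records exceed the cap (max 109000 <= cap 119900), so no capping applies
Step 4: Maximum after transformation = 109000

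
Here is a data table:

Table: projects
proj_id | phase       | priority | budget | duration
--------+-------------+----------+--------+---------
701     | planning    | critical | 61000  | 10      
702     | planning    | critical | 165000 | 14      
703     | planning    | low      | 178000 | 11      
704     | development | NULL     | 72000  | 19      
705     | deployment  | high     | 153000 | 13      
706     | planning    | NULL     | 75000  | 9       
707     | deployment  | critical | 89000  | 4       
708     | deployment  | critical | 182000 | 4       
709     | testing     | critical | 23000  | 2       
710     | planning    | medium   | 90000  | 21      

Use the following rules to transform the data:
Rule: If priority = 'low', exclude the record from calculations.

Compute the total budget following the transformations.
910000

Step 1: Identify records where priority = 'low'
Step 2: The excluded records sum to 178000
Step 3: Original total budget = 1088000
Step 4: Remaining total = 1088000 - 178000 = 910000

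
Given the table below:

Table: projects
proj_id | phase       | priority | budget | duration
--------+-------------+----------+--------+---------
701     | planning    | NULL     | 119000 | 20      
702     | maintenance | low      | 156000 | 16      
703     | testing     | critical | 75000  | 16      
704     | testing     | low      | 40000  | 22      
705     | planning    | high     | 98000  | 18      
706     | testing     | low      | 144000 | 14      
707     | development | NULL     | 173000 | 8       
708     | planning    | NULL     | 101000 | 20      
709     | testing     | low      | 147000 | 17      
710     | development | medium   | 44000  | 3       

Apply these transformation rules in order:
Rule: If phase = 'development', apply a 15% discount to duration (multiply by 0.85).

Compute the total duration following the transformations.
152.35

Step 1: Records with phase = 'development' have total duration = 11
Step 2: Apply multiplier: 11 × 0.85 = 9.35
Step 3: Other records total: 143
Step 4: Final sum = 9.35 + 143 = 152.35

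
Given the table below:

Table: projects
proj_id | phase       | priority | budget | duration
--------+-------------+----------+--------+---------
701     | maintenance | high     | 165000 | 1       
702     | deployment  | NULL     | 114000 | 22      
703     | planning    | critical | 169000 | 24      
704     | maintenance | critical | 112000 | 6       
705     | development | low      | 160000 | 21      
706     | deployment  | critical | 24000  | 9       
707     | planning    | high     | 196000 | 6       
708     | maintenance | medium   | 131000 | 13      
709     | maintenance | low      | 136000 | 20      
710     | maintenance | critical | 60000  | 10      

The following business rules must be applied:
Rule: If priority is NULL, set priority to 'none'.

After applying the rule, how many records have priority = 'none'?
1

Step 1: Count records where priority IS NULL
Step 2: Found 1 records with NULL priority
Step 3: These records will have priority set to 'none'
Step 4: Records already having priority = 'none': 0
Step 5: Answer: 1 + 0 = 1 records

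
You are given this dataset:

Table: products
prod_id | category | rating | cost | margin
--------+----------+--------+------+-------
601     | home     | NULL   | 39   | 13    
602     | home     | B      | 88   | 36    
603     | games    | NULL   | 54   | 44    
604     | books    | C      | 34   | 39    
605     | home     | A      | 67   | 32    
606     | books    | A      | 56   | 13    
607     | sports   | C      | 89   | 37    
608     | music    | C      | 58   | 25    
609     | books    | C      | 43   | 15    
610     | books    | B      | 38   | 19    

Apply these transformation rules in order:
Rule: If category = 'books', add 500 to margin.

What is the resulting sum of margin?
2273

Step 1: Count records where category = 'books': 4
Step 2: Total bonus added: 4 × 500 = 2000
Step 3: Original sum of margin: 273
Step 4: Final sum = 273 + 2000 = 2273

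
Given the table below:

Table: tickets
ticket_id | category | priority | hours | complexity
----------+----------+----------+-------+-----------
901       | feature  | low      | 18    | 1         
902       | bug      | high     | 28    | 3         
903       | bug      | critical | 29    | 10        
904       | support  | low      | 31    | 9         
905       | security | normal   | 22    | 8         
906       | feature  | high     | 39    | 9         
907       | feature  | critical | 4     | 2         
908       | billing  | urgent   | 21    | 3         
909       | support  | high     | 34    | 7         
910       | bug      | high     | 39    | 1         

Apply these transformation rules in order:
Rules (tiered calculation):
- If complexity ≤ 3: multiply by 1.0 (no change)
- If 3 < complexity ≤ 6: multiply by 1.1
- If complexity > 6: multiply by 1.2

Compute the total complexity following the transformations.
61.6

Step 1: Tier 1 (complexity ≤ 3): 5 records, sum = 10 × 1.0 = 10.0
Step 2: Tier 2 (3 < complexity ≤ 6): 0 records, sum = 0 × 1.1 = 0.0
Step 3: Tier 3 (complexity > 6): 5 records, sum = 43 × 1.2 = 51.6
Step 4: Final sum = 10.0 + 0.0 + 51.6 = 61.6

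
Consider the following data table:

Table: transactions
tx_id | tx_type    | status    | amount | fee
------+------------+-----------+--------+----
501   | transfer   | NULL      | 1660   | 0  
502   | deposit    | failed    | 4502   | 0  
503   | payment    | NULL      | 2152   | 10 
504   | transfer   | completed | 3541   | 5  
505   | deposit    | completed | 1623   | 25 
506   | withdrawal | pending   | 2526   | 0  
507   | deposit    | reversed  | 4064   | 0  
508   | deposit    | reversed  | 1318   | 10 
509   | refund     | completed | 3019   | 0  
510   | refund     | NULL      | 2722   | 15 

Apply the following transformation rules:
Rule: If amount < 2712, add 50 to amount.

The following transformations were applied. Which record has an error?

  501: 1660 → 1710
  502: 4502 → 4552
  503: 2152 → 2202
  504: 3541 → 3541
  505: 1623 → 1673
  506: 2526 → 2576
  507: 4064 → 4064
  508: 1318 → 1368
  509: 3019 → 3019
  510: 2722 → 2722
Record 502 has an error. The correct transformed value should be 4502, not 4552.

Step 1: Check each record against the rule
Step 2: Record 502 has amount = 4502
Step 3: Since 4502 >= 2712, the bonus should not have been applied
Step 4: Correct value = 4502, but claimed value = 4552
Conclusion: Record 502 has the error.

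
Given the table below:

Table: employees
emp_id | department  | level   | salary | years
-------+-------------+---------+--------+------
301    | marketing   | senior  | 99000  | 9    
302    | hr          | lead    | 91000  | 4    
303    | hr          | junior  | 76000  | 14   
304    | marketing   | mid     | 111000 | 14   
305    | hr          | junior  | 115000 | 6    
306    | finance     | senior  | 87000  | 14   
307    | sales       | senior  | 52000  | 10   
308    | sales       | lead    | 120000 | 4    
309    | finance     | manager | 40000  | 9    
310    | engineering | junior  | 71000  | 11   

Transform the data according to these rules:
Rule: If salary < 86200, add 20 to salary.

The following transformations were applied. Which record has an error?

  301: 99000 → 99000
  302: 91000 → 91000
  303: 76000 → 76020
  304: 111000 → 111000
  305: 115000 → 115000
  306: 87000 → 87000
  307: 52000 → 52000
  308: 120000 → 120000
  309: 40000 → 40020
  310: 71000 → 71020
Record 307 has an error. The correct transformed value should be 52020, not 52000.

Step 1: Check each record against the rule
Step 2: Record 307 has salary = 52000
Step 3: Since 52000 < 86200, the bonus should have been applied
Step 4: Correct value = 52020, but claimed value = 52000
Conclusion: Record 307 has the error.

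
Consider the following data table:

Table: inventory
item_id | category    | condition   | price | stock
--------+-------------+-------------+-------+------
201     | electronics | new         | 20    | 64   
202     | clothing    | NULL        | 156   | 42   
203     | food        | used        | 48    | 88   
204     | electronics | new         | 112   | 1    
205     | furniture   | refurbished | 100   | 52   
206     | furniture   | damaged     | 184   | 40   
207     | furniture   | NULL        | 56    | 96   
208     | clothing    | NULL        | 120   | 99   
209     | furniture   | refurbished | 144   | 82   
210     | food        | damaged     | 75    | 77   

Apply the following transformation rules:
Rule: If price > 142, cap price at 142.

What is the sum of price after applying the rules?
957

Step 1: 3 records have price > 142
Step 2: These records originally summed to 484
Step 3: After capping: 3 × 142 = 426
Step 4: Unaffected records sum: 531
Step 5: Final sum = 426 + 531 = 957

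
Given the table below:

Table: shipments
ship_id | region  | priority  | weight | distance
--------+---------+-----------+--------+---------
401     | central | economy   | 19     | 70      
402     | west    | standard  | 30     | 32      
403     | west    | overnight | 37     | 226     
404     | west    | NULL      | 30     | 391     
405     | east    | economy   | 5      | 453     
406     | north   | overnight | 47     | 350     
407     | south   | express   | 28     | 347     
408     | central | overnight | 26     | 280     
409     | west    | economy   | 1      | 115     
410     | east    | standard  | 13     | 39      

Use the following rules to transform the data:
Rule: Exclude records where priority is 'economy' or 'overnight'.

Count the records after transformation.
4

Step 1: Count records to exclude
  - 3 (economy) + 3 (overnight) = 6 records
Step 2: Total records: 10
Step 3: Remaining = 10 - 6 = 4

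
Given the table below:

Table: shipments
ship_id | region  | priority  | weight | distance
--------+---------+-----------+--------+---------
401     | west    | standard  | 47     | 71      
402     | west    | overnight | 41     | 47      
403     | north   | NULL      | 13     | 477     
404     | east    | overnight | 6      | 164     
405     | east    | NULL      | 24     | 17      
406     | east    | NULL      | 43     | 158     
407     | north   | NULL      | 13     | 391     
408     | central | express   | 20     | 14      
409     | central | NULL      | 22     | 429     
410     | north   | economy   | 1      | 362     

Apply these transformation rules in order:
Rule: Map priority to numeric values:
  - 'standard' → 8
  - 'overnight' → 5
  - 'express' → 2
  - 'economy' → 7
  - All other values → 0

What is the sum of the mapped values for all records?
27

Step 1: Apply mapping to each record
Step 2: Count by status:
  'standard': 1 records × 8 = 8
  'overnight': 2 records × 5 = 10
  'express': 1 records × 2 = 2
  'economy': 1 records × 7 = 7
Step 3: Sum all mapped values = 27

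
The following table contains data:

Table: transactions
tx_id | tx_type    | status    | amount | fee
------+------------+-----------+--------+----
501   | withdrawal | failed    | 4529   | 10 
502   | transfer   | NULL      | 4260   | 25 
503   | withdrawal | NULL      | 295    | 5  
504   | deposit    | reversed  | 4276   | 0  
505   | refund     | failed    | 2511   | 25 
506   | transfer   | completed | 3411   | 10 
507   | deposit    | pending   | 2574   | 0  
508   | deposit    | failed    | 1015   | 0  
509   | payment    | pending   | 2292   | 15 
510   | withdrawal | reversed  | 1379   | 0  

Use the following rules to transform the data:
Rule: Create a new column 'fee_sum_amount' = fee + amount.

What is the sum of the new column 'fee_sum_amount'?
26632

Step 1: For each record, compute fee + amount
Example calculations:
  10 + 4529 = 4539
  25 + 4260 = 4285
  5 + 295 = 300
  ...
Step 2: Sum all derived values
Step 3: Total = 26632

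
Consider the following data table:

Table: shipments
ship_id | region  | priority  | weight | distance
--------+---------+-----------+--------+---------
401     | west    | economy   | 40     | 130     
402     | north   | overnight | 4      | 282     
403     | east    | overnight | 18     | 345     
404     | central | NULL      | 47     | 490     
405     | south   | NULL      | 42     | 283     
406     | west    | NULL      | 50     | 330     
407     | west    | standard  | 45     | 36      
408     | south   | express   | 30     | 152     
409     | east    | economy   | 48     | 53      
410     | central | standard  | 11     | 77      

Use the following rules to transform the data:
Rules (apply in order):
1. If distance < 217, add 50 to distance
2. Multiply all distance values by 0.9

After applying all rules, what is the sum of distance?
2185.2

Step 1: Apply Rule 1 - Add 50 to records with distance < 217
  - 5 records affected: 448 + (5 × 50) = 698
  - Unaffected records: 1730
  - Sum after Rule 1: 2428
Step 2: Apply Rule 2 - Multiply all by 0.9
  - 2428 × 0.9 = 2185.2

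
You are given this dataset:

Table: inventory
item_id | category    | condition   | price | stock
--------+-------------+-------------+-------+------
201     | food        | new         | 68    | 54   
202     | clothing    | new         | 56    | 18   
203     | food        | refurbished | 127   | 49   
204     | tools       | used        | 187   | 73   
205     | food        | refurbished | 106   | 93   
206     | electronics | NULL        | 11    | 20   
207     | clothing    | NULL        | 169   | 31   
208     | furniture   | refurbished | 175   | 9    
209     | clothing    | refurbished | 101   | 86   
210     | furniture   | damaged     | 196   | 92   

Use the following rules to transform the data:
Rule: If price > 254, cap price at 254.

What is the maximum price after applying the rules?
196

Step 1: Original maximum price = 196
Step 2: Check cap of 254 against maximum
Step 3: No records exceed the cap (max 196 <= cap 254), so no capping applies
Step 4: Maximum after transformation = 196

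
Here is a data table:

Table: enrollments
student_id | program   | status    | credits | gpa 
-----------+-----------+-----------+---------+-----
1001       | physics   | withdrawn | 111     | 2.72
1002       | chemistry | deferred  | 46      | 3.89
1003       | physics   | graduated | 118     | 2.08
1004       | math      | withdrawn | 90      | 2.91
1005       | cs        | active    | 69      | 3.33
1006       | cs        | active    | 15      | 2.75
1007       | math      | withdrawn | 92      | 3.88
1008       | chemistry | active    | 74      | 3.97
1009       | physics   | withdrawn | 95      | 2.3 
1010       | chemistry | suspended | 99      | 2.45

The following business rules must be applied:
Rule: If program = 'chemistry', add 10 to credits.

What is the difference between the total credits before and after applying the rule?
30

Step 1: Original sum of credits = 809
Step 2: 3 records have program = 'chemistry'
Step 3: Each affected record changes by 10
Step 4: Total change = 3 × 10 = 30
Step 5: New sum = 809 + 30 = 839
Step 6: Difference = |839 - 809| = 30
        (Sum increased by 30)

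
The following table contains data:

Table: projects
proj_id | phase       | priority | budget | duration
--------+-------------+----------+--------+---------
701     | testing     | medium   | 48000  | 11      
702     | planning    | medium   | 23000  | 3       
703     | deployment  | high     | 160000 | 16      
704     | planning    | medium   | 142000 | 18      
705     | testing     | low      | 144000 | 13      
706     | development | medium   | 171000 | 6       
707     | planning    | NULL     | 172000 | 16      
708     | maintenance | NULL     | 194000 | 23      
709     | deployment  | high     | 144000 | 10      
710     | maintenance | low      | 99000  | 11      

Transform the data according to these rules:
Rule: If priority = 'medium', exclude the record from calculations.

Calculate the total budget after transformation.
913000

Step 1: Identify records where priority = 'medium'
Step 2: The excluded records sum to 384000
Step 3: Original total budget = 1297000
Step 4: Remaining total = 1297000 - 384000 = 913000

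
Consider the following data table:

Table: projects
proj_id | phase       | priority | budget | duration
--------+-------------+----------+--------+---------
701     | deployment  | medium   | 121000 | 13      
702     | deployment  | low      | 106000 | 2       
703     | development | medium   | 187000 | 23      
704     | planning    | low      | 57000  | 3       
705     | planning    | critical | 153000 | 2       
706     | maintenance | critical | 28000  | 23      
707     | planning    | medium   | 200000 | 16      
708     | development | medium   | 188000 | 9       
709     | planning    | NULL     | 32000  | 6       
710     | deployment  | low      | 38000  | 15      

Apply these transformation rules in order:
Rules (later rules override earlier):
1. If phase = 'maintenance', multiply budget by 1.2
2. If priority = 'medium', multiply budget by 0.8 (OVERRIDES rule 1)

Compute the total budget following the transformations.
976400.0

Step 1: Rule 2 takes priority for records with priority = 'medium'
  - 4 records: 696000 × 0.8 = 556800.0
Step 2: Rule 1 applies to remaining records with phase = 'maintenance'
  - 1 records: 28000 × 1.2 = 33600.0
Step 3: Other records unchanged: 386000
Step 4: Final sum = 556800.0 + 33600.0 + 386000 = 976400.0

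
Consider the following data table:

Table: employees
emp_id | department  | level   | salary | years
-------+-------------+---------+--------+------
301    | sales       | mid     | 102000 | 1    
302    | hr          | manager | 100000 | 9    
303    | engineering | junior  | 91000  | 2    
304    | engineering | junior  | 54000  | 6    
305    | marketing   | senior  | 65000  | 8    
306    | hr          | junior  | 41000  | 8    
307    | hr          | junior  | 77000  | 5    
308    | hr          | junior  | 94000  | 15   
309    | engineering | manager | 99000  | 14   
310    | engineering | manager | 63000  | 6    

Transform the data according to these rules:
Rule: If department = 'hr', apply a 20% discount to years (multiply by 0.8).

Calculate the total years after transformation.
66.6

Step 1: Records with department = 'hr' have total years = 37
Step 2: Apply multiplier: 37 × 0.8 = 29.6
Step 3: Other records total: 37
Step 4: Final sum = 29.6 + 37 = 66.6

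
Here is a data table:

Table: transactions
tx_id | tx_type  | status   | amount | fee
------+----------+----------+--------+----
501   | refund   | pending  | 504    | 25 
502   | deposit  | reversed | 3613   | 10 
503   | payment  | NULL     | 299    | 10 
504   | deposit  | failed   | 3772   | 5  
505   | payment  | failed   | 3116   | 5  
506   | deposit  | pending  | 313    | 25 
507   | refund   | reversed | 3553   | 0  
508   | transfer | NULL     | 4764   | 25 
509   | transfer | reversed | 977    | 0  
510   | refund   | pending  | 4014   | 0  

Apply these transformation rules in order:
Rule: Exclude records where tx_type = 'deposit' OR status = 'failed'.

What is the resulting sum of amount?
14111

Step 1: Find records where tx_type = 'deposit' OR status = 'failed'
Step 2: 4 records match, summing to 10814
Step 3: Original sum: 24925
Step 4: Remaining sum = 24925 - 10814 = 14111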